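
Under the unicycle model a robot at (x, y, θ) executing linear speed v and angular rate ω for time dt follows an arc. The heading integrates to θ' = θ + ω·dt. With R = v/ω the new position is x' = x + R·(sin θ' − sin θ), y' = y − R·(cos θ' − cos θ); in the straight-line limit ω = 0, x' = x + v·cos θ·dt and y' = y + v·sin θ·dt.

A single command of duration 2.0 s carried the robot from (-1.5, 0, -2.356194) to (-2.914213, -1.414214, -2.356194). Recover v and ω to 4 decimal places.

v = 1.0000, ω = 0.0000

Δθ = -2.356194 − -2.356194 = 0.000000
ω = Δθ/dt = 0.000000/2.0 = 0.0000
ω = 0 → v = (Δx·cos θ + Δy·sin θ)/dt = 1.0000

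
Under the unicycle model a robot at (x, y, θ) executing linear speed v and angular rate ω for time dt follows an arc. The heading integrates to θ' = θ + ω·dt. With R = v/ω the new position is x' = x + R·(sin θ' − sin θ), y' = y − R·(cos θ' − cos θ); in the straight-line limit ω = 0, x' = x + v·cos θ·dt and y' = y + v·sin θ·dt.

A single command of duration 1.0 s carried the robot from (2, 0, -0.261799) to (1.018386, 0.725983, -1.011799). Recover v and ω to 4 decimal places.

v = -1.2500, ω = -0.7500

Δθ = -1.011799 − -0.261799 = -0.750000
ω = Δθ/dt = -0.750000/1.0 = -0.7500
R = Δx/(sin θ' − sin θ) = 1.6667
v = R·ω = 1.6667·-0.7500 = -1.2500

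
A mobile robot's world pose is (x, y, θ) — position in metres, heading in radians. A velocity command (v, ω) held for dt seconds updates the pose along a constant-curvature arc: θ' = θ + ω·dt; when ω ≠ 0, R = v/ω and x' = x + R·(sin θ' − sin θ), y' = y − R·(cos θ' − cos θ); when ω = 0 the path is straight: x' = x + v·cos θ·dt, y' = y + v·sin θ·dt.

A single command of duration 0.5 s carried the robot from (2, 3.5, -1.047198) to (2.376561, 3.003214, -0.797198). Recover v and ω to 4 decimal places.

v = 1.2500, ω = 0.5000

Δθ = -0.797198 − -1.047198 = 0.250000
ω = Δθ/dt = 0.250000/0.5 = 0.5000
R = −Δy/(cos θ' − cos θ) = 2.5000
v = R·ω = 2.5000·0.5000 = 1.2500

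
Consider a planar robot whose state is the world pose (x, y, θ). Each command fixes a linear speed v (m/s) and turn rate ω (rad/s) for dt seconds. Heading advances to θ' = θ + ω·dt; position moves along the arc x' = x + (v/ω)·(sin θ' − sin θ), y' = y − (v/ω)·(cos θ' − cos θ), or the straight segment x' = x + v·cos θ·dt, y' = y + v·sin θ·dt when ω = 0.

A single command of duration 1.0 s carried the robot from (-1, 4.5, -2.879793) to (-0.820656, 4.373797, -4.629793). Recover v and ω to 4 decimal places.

v = -0.2500, ω = -1.7500

Δθ = -4.629793 − -2.879793 = -1.750000
ω = Δθ/dt = -1.750000/1.0 = -1.7500
R = Δx/(sin θ' − sin θ) = 0.1429
v = R·ω = 0.1429·-1.7500 = -0.2500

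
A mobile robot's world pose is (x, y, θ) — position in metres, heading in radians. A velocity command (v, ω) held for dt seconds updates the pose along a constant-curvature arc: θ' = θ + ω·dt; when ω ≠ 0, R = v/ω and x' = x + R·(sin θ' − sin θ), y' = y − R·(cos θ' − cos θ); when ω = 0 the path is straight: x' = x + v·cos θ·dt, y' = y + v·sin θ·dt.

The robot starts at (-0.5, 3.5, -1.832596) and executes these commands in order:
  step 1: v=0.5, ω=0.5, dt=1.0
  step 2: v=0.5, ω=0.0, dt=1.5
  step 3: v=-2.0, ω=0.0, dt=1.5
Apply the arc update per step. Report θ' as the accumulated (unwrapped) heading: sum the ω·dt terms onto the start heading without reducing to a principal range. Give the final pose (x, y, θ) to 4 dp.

(-1.0367, 5.1917, -1.3326)

step 1: θ'=-1.3326 (R=1.0000) → pose (-0.5058, 3.0052, -1.3326)
step 2: θ'=-1.3326 (straight) → pose (-0.3289, 2.2764, -1.3326)
step 3: θ'=-1.3326 (straight) → pose (-1.0367, 5.1917, -1.3326)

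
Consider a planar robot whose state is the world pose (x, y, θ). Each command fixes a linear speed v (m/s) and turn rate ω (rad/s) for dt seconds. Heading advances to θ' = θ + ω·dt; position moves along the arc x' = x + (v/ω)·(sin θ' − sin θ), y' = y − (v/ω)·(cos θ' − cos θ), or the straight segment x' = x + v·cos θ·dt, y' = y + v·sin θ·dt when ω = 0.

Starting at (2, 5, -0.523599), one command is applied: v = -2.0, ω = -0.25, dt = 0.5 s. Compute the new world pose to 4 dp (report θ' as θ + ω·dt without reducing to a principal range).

θ' = -0.5236 + -0.25·0.5 = -0.6486
R = v/ω = -2.0/-0.25 = 8.0000
x' = 2 + 8.0000·(sin -0.6486 − sin -0.5236) = 1.1674
y' = 5 − 8.0000·(cos -0.6486 − cos -0.5236) = 5.5528

(1.1674, 5.5528, -0.6486)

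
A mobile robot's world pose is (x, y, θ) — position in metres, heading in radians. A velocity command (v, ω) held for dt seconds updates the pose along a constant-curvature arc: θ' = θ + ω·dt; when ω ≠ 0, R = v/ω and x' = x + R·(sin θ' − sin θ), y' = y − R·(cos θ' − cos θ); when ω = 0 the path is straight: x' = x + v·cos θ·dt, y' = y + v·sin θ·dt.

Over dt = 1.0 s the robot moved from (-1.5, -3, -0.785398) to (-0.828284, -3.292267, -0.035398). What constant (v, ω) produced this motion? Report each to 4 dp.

Δθ = -0.035398 − -0.785398 = 0.750000
ω = Δθ/dt = 0.750000/1.0 = 0.7500
R = Δx/(sin θ' − sin θ) = 1.0000
v = R·ω = 1.0000·0.7500 = 0.7500

v = 0.7500, ω = 0.7500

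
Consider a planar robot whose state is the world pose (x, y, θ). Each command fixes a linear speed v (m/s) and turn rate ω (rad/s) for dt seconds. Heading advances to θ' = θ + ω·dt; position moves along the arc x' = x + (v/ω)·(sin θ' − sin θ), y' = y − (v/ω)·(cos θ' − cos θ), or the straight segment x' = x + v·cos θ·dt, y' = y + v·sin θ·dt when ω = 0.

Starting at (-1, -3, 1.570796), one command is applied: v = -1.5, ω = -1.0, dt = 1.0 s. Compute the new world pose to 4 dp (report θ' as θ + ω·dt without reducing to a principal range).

θ' = 1.5708 + -1.0·1.0 = 0.5708
R = v/ω = -1.5/-1.0 = 1.5000
x' = -1 + 1.5000·(sin 0.5708 − sin 1.5708) = -1.6895
y' = -3 − 1.5000·(cos 0.5708 − cos 1.5708) = -4.2622

(-1.6895, -4.2622, 0.5708)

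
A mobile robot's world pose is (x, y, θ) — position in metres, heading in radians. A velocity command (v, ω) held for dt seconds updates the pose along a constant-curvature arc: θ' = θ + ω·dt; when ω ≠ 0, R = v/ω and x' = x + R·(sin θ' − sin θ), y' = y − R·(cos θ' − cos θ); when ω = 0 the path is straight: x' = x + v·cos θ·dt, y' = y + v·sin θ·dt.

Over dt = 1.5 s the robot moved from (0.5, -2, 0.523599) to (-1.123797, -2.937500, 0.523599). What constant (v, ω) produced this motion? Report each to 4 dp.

Δθ = 0.523599 − 0.523599 = 0.000000
ω = Δθ/dt = 0.000000/1.5 = 0.0000
ω = 0 → v = (Δx·cos θ + Δy·sin θ)/dt = -1.2500

v = -1.2500, ω = 0.0000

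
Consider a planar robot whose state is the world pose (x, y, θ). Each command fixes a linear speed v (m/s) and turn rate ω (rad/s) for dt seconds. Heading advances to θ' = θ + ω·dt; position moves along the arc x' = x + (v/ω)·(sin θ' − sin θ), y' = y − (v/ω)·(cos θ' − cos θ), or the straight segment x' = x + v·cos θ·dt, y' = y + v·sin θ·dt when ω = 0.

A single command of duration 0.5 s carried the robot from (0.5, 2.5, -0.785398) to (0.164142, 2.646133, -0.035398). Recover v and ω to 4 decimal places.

Δθ = -0.035398 − -0.785398 = 0.750000
ω = Δθ/dt = 0.750000/0.5 = 1.5000
R = Δx/(sin θ' − sin θ) = -0.5000
v = R·ω = -0.5000·1.5000 = -0.7500

v = -0.7500, ω = 1.5000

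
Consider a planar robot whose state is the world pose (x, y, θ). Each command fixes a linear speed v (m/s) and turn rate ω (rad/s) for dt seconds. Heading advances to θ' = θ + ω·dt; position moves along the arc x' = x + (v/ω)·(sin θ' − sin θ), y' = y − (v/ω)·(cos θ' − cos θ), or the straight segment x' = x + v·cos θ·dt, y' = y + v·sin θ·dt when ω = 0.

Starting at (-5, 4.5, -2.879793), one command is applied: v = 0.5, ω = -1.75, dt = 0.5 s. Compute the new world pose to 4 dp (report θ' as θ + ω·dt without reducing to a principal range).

θ' = -2.8798 + -1.75·0.5 = -3.7548
R = v/ω = 0.5/-1.75 = -0.2857
x' = -5 + -0.2857·(sin -3.7548 − sin -2.8798) = -5.2384
y' = 4.5 − -0.2857·(cos -3.7548 − cos -2.8798) = 4.5423

(-5.2384, 4.5423, -3.7548)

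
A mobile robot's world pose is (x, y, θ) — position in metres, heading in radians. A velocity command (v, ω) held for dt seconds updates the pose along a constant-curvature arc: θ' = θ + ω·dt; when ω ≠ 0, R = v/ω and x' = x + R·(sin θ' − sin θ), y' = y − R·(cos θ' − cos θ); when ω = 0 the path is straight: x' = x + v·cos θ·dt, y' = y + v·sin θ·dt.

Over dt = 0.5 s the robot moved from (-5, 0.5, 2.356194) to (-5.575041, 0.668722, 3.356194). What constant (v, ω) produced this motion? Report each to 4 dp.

Δθ = 3.356194 − 2.356194 = 1.000000
ω = Δθ/dt = 1.000000/0.5 = 2.0000
R = Δx/(sin θ' − sin θ) = 0.6250
v = R·ω = 0.6250·2.0000 = 1.2500

v = 1.2500, ω = 2.0000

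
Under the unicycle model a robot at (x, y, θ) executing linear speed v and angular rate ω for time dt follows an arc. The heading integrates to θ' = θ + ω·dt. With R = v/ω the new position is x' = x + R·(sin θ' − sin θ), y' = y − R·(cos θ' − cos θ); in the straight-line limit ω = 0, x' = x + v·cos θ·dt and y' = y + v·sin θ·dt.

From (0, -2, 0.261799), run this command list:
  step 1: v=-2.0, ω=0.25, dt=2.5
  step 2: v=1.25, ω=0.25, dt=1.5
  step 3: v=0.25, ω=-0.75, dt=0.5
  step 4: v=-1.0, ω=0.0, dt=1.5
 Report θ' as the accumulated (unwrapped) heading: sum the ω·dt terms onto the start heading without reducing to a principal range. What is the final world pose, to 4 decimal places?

(-4.1306, -4.0866, 0.8868)

step 1: θ'=0.8868 (R=-8.0000) → pose (-4.1299, -4.6722, 0.8868)
step 2: θ'=1.2618 (R=5.0000) → pose (-3.2419, -3.0333, 1.2618)
step 3: θ'=0.8868 (R=-0.3333) → pose (-3.1827, -2.9240, 0.8868)
step 4: θ'=0.8868 (straight) → pose (-4.1306, -4.0866, 0.8868)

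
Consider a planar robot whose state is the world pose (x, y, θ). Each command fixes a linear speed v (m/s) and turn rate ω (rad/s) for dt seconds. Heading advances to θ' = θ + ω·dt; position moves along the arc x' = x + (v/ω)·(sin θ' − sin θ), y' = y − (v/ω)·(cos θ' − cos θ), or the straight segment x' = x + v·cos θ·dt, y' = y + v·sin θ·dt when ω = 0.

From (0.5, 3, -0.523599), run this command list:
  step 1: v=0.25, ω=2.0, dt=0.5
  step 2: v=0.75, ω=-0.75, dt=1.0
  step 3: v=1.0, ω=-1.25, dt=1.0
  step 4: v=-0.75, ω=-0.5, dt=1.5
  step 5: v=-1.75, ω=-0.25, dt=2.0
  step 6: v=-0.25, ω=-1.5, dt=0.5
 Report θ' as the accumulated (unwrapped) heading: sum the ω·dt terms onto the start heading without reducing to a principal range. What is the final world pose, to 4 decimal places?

(5.2304, 5.3851, -3.5236)

step 1: θ'=0.4764 (R=0.1250) → pose (0.6198, 2.9972, 0.4764)
step 2: θ'=-0.2736 (R=-1.0000) → pose (1.3486, 3.0713, -0.2736)
step 3: θ'=-1.5236 (R=-0.8000) → pose (1.9316, 2.3388, -1.5236)
step 4: θ'=-2.2736 (R=1.5000) → pose (2.2853, 3.3791, -2.2736)
step 5: θ'=-2.7736 (R=7.0000) → pose (5.1084, 5.3860, -2.7736)
step 6: θ'=-3.5236 (R=0.1667) → pose (5.2304, 5.3851, -3.5236)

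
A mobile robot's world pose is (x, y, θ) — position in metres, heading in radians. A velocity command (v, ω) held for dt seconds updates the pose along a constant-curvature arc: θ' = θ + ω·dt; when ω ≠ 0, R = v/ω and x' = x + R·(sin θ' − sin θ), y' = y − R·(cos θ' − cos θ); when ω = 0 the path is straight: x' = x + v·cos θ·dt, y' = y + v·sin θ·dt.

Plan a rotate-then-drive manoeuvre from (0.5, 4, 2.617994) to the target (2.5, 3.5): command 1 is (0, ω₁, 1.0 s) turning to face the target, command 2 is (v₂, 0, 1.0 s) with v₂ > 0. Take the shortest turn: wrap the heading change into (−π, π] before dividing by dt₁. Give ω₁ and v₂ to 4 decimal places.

ω₁ = -2.8630, v₂ = 2.0616

heading to target = atan2(3.5−4, 2.5−0.5) = -0.2450
Δθ = wrap(-0.2450 − 2.6180) = -2.8630; ω₁ = Δθ/dt₁ = -2.8630
distance = √((2.5−0.5)² + (3.5−4)²) = 2.0616; v₂ = distance/dt₂ = 2.0616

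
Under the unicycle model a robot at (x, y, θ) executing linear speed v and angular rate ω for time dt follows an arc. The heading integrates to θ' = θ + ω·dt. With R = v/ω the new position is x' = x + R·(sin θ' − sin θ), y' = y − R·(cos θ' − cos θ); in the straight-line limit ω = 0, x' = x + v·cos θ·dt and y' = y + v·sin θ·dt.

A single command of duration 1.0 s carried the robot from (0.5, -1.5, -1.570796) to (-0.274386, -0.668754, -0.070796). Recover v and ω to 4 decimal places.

v = -1.2500, ω = 1.5000

Δθ = -0.070796 − -1.570796 = 1.500000
ω = Δθ/dt = 1.500000/1.0 = 1.5000
R = −Δy/(cos θ' − cos θ) = -0.8333
v = R·ω = -0.8333·1.5000 = -1.2500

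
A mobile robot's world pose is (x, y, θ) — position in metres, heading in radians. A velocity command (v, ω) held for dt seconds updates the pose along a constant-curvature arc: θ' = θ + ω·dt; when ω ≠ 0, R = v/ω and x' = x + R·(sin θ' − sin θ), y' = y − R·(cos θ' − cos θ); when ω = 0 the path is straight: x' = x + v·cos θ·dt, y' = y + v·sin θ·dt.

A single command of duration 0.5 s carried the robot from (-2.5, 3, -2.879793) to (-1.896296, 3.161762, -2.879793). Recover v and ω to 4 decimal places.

Δθ = -2.879793 − -2.879793 = 0.000000
ω = Δθ/dt = 0.000000/0.5 = 0.0000
ω = 0 → v = (Δx·cos θ + Δy·sin θ)/dt = -1.2500

v = -1.2500, ω = 0.0000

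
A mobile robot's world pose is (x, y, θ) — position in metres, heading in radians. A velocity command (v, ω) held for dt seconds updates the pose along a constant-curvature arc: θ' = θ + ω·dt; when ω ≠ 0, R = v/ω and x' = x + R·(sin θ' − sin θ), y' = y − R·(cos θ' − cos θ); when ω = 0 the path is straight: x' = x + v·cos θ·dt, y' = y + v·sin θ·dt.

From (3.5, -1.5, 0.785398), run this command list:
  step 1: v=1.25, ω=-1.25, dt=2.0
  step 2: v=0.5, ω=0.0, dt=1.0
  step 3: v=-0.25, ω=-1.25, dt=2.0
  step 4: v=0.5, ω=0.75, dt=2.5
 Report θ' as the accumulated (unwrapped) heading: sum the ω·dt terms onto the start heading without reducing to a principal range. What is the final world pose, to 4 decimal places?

(4.4339, -2.6332, -2.3396)

step 1: θ'=-1.7146 (R=-1.0000) → pose (5.1968, -2.3504, -1.7146)
step 2: θ'=-1.7146 (straight) → pose (5.1251, -2.8453, -1.7146)
step 3: θ'=-4.2146 (R=0.2000) → pose (5.4988, -2.7784, -4.2146)
step 4: θ'=-2.3396 (R=0.6667) → pose (4.4339, -2.6332, -2.3396)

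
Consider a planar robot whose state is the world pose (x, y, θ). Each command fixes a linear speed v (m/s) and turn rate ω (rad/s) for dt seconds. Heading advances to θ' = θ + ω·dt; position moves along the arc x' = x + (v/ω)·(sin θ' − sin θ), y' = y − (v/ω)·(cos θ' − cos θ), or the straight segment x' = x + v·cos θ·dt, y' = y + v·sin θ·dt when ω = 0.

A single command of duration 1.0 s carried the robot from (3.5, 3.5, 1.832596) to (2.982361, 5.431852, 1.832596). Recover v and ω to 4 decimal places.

Δθ = 1.832596 − 1.832596 = 0.000000
ω = Δθ/dt = 0.000000/1.0 = 0.0000
ω = 0 → v = (Δx·cos θ + Δy·sin θ)/dt = 2.0000

v = 2.0000, ω = 0.0000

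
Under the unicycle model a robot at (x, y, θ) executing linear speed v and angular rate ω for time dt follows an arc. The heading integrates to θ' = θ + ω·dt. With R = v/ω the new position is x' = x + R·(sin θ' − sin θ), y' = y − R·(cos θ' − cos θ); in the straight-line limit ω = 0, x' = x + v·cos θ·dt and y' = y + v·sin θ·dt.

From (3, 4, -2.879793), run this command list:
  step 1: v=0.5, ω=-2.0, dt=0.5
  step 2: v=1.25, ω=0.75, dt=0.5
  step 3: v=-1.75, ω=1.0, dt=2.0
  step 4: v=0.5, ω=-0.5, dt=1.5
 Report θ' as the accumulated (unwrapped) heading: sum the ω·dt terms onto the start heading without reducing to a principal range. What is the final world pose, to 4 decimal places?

step 1: θ'=-3.8798 (R=-0.2500) → pose (2.7671, 4.0566, -3.8798)
step 2: θ'=-3.5048 (R=1.6667) → pose (2.2376, 4.3817, -3.5048)
step 3: θ'=-1.5048 (R=-1.7500) → pose (4.6055, 6.1330, -1.5048)
step 4: θ'=-2.2548 (R=-1.0000) → pose (4.3827, 5.4351, -2.2548)

(4.3827, 5.4351, -2.2548)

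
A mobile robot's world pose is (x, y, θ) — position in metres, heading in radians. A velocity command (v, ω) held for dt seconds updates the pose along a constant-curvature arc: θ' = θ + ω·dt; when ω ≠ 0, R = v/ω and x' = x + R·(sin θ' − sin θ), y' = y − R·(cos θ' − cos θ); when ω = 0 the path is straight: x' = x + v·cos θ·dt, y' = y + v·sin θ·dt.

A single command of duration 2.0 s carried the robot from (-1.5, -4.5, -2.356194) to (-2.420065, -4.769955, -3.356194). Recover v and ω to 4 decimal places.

v = 0.5000, ω = -0.5000

Δθ = -3.356194 − -2.356194 = -1.000000
ω = Δθ/dt = -1.000000/2.0 = -0.5000
R = Δx/(sin θ' − sin θ) = -1.0000
v = R·ω = -1.0000·-0.5000 = 0.5000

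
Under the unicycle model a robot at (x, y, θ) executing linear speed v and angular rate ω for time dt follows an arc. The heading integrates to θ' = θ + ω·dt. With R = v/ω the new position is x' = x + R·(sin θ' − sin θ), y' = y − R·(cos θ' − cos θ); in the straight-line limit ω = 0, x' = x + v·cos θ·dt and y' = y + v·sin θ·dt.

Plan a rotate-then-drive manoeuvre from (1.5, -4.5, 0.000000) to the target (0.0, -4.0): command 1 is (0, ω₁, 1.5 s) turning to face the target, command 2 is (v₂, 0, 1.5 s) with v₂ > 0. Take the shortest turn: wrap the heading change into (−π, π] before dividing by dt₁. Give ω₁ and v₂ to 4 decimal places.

ω₁ = 1.8799, v₂ = 1.0541

heading to target = atan2(-4−-4.5, 0−1.5) = 2.8198
Δθ = wrap(2.8198 − 0.0000) = 2.8198; ω₁ = Δθ/dt₁ = 1.8799
distance = √((0−1.5)² + (-4−-4.5)²) = 1.5811; v₂ = distance/dt₂ = 1.0541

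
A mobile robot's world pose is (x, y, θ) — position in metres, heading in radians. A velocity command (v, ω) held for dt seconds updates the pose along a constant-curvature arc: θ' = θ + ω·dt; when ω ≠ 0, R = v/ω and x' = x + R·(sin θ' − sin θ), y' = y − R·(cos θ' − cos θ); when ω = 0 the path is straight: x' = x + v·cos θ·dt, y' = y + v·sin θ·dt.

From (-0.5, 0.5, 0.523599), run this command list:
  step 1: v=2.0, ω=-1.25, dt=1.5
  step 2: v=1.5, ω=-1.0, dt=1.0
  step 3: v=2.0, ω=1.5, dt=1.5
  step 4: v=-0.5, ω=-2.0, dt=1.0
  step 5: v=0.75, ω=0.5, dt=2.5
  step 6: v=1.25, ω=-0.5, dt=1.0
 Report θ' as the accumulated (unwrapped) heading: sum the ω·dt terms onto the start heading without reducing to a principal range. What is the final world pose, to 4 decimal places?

step 1: θ'=-1.3514 (R=-1.6000) → pose (1.8616, -0.5374, -1.3514)
step 2: θ'=-2.3514 (R=-1.5000) → pose (1.4633, -1.9194, -2.3514)
step 3: θ'=-0.1014 (R=1.3333) → pose (2.2757, -4.1842, -0.1014)
step 4: θ'=-2.1014 (R=0.2500) → pose (2.0854, -3.8090, -2.1014)
step 5: θ'=-0.8514 (R=1.5000) → pose (2.2508, -5.5565, -0.8514)
step 6: θ'=-1.3514 (R=-2.5000) → pose (2.8104, -6.6597, -1.3514)

(2.8104, -6.6597, -1.3514)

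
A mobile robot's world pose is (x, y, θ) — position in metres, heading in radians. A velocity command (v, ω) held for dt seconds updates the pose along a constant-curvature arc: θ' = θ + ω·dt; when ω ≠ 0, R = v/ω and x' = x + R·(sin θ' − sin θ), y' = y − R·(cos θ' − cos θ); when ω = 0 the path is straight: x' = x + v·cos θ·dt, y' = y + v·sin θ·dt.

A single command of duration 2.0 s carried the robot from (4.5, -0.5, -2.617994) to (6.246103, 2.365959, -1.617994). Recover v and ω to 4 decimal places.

v = -1.7500, ω = 0.5000

Δθ = -1.617994 − -2.617994 = 1.000000
ω = Δθ/dt = 1.000000/2.0 = 0.5000
R = −Δy/(cos θ' − cos θ) = -3.5000
v = R·ω = -3.5000·0.5000 = -1.7500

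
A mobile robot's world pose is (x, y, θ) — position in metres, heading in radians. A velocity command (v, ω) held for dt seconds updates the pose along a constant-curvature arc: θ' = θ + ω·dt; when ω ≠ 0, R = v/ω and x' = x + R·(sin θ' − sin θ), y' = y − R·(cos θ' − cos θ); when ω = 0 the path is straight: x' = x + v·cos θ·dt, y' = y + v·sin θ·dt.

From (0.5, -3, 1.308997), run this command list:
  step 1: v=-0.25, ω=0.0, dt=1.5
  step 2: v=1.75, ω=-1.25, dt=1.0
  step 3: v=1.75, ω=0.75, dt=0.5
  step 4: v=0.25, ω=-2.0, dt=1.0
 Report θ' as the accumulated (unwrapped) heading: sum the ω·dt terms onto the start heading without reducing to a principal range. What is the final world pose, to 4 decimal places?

(2.6938, -2.2276, -1.5660)

step 1: θ'=1.3090 (straight) → pose (0.4029, -3.3622, 1.3090)
step 2: θ'=0.0590 (R=-1.4000) → pose (1.6727, -2.3270, 0.0590)
step 3: θ'=0.4340 (R=2.3333) → pose (2.5163, -2.1147, 0.4340)
step 4: θ'=-1.5660 (R=-0.1250) → pose (2.6938, -2.2276, -1.5660)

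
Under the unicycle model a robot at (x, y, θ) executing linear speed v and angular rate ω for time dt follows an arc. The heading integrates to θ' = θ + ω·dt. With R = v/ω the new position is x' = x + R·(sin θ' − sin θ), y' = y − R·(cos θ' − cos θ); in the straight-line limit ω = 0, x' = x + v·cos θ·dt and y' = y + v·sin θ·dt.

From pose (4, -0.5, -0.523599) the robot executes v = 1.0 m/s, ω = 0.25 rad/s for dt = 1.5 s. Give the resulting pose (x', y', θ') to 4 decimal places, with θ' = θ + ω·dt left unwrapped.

θ' = -0.5236 + 0.25·1.5 = -0.1486
R = v/ω = 1.0/0.25 = 4.0000
x' = 4 + 4.0000·(sin -0.1486 − sin -0.5236) = 5.4078
y' = -0.5 − 4.0000·(cos -0.1486 − cos -0.5236) = -0.9918

(5.4078, -0.9918, -0.1486)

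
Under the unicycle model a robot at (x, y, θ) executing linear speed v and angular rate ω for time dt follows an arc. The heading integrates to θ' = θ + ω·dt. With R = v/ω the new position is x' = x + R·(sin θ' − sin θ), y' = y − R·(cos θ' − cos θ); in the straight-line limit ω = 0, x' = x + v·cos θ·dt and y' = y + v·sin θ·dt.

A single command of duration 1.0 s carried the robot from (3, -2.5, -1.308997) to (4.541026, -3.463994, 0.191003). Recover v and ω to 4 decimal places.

v = 2.0000, ω = 1.5000

Δθ = 0.191003 − -1.308997 = 1.500000
ω = Δθ/dt = 1.500000/1.0 = 1.5000
R = Δx/(sin θ' − sin θ) = 1.3333
v = R·ω = 1.3333·1.5000 = 2.0000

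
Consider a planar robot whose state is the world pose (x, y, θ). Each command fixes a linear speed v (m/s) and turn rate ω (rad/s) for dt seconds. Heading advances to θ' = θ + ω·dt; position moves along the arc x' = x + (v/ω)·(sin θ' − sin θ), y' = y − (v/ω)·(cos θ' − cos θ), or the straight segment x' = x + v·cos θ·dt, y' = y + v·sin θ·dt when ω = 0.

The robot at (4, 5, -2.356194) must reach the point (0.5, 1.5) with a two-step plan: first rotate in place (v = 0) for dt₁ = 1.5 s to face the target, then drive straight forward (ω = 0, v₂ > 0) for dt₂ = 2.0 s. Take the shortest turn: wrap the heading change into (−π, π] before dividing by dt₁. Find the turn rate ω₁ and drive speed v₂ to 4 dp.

ω₁ = 0.0000, v₂ = 2.4749

heading to target = atan2(1.5−5, 0.5−4) = -2.3562
Δθ = wrap(-2.3562 − -2.3562) = 0.0000; ω₁ = Δθ/dt₁ = 0.0000
distance = √((0.5−4)² + (1.5−5)²) = 4.9497; v₂ = distance/dt₂ = 2.4749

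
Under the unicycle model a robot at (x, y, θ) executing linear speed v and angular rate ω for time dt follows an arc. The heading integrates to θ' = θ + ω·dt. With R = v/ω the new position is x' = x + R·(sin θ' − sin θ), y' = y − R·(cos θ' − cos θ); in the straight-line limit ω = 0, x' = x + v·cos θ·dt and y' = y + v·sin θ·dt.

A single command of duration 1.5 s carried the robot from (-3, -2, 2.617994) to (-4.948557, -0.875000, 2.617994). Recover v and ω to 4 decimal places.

v = 1.5000, ω = 0.0000

Δθ = 2.617994 − 2.617994 = 0.000000
ω = Δθ/dt = 0.000000/1.5 = 0.0000
ω = 0 → v = (Δx·cos θ + Δy·sin θ)/dt = 1.5000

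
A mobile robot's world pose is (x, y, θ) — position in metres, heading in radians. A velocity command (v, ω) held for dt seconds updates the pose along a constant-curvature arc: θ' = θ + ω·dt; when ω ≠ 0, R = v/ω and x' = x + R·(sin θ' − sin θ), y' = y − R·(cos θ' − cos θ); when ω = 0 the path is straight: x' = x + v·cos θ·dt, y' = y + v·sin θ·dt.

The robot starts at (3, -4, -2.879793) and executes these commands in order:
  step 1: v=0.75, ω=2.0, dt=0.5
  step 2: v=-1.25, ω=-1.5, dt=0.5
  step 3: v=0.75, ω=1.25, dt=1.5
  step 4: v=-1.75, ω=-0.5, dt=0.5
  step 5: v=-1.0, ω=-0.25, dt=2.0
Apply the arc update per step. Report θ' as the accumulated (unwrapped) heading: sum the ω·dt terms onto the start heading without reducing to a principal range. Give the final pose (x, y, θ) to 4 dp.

(1.8370, -2.1815, -1.5048)

step 1: θ'=-1.8798 (R=0.3750) → pose (2.7398, -4.2482, -1.8798)
step 2: θ'=-2.6298 (R=0.8333) → pose (3.1256, -3.7750, -2.6298)
step 3: θ'=-0.7548 (R=0.6000) → pose (3.0083, -4.7352, -0.7548)
step 4: θ'=-1.0048 (R=3.5000) → pose (2.4521, -4.0627, -1.0048)
step 5: θ'=-1.5048 (R=4.0000) → pose (1.8370, -2.1815, -1.5048)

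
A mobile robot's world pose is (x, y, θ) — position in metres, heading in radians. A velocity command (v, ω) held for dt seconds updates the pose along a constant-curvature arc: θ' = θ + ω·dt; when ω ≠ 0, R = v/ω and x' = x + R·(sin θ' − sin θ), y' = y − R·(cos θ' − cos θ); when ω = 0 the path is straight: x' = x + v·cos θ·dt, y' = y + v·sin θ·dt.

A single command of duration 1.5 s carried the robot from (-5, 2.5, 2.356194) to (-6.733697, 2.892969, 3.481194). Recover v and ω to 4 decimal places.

Δθ = 3.481194 − 2.356194 = 1.125000
ω = Δθ/dt = 1.125000/1.5 = 0.7500
R = Δx/(sin θ' − sin θ) = 1.6667
v = R·ω = 1.6667·0.7500 = 1.2500

v = 1.2500, ω = 0.7500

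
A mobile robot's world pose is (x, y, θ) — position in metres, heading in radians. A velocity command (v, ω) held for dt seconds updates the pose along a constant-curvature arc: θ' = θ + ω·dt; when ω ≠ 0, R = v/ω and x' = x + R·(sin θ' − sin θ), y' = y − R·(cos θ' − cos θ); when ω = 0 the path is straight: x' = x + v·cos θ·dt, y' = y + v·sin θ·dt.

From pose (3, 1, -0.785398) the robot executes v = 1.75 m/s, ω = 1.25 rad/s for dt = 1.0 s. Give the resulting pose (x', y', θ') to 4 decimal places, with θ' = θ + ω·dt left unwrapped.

θ' = -0.7854 + 1.25·1.0 = 0.4646
R = v/ω = 1.75/1.25 = 1.4000
x' = 3 + 1.4000·(sin 0.4646 − sin -0.7854) = 4.6172
y' = 1 − 1.4000·(cos 0.4646 − cos -0.7854) = 0.7383

(4.6172, 0.7383, 0.4646)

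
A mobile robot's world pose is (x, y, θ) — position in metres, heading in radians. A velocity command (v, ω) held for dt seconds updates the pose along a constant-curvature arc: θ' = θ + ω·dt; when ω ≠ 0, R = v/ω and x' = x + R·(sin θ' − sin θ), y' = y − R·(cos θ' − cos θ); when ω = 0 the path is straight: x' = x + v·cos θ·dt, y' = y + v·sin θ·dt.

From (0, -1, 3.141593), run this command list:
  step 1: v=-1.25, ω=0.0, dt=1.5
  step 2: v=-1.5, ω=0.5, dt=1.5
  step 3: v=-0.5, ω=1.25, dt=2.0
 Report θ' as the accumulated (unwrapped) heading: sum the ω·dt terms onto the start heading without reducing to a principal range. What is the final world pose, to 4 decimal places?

(3.6040, 0.4953, 6.3916)

step 1: θ'=3.1416 (straight) → pose (1.8750, -1.0000, 3.1416)
step 2: θ'=3.8916 (R=-3.0000) → pose (3.9199, -0.1951, 3.8916)
step 3: θ'=6.3916 (R=-0.4000) → pose (3.6040, 0.4953, 6.3916)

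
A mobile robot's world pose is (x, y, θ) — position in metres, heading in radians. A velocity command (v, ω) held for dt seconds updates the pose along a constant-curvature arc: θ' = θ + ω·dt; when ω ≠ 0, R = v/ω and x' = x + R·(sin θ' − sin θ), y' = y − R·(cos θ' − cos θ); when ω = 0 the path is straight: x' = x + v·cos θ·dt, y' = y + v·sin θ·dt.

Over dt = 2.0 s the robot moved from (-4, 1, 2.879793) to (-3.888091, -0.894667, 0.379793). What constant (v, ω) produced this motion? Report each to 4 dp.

Δθ = 0.379793 − 2.879793 = -2.500000
ω = Δθ/dt = -2.500000/2.0 = -1.2500
R = −Δy/(cos θ' − cos θ) = 1.0000
v = R·ω = 1.0000·-1.2500 = -1.2500

v = -1.2500, ω = -1.2500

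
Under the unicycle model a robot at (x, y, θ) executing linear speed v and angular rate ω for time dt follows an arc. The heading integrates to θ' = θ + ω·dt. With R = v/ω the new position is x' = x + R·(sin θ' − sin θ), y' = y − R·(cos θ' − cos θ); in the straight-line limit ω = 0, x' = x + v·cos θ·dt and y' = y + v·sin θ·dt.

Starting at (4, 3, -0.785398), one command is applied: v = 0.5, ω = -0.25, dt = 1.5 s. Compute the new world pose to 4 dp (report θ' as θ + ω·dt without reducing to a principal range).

θ' = -0.7854 + -0.25·1.5 = -1.1604
R = v/ω = 0.5/-0.25 = -2.0000
x' = 4 + -2.0000·(sin -1.1604 − sin -0.7854) = 4.4197
y' = 3 − -2.0000·(cos -1.1604 − cos -0.7854) = 2.3837

(4.4197, 2.3837, -1.1604)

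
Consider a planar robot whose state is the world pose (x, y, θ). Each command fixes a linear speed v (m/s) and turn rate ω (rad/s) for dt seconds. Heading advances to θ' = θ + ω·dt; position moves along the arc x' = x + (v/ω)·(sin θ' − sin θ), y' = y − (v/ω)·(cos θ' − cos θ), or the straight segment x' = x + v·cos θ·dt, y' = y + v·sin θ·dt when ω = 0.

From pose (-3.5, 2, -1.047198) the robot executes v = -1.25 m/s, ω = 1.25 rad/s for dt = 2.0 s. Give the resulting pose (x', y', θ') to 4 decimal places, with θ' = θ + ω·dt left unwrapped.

θ' = -1.0472 + 1.25·2.0 = 1.4528
R = v/ω = -1.25/1.25 = -1.0000
x' = -3.5 + -1.0000·(sin 1.4528 − sin -1.0472) = -5.3591
y' = 2 − -1.0000·(cos 1.4528 − cos -1.0472) = 1.6177

(-5.3591, 1.6177, 1.4528)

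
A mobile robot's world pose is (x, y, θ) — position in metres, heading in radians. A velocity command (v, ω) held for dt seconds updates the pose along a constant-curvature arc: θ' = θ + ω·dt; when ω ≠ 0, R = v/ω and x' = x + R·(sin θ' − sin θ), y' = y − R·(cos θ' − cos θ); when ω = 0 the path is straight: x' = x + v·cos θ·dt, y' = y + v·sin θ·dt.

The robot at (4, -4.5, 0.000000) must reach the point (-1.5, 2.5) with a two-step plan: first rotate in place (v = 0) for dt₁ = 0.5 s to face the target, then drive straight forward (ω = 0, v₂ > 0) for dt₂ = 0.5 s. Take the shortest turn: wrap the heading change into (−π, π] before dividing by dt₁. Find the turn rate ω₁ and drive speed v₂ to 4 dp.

heading to target = atan2(2.5−-4.5, -1.5−4) = 2.2368
Δθ = wrap(2.2368 − 0.0000) = 2.2368; ω₁ = Δθ/dt₁ = 4.4735
distance = √((-1.5−4)² + (2.5−-4.5)²) = 8.9022; v₂ = distance/dt₂ = 17.8045

ω₁ = 4.4735, v₂ = 17.8045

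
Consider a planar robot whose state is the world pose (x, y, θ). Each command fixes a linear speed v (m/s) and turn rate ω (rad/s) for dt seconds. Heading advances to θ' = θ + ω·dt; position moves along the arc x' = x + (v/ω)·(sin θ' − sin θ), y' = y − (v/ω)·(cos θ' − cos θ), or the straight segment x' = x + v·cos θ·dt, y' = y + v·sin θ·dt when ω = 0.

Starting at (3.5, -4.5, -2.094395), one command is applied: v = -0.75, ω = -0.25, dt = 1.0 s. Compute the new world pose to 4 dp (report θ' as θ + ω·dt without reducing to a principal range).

θ' = -2.0944 + -0.25·1.0 = -2.3444
R = v/ω = -0.75/-0.25 = 3.0000
x' = 3.5 + 3.0000·(sin -2.3444 − sin -2.0944) = 3.9519
y' = -4.5 − 3.0000·(cos -2.3444 − cos -2.0944) = -3.9039

(3.9519, -3.9039, -2.3444)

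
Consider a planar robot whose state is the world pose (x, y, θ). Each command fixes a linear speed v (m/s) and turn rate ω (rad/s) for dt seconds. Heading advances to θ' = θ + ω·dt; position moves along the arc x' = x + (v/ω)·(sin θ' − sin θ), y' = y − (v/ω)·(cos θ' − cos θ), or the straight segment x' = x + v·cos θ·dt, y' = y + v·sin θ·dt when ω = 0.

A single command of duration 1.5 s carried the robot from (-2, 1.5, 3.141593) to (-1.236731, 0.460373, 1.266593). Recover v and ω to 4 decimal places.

Δθ = 1.266593 − 3.141593 = -1.875000
ω = Δθ/dt = -1.875000/1.5 = -1.2500
R = −Δy/(cos θ' − cos θ) = 0.8000
v = R·ω = 0.8000·-1.2500 = -1.0000

v = -1.0000, ω = -1.2500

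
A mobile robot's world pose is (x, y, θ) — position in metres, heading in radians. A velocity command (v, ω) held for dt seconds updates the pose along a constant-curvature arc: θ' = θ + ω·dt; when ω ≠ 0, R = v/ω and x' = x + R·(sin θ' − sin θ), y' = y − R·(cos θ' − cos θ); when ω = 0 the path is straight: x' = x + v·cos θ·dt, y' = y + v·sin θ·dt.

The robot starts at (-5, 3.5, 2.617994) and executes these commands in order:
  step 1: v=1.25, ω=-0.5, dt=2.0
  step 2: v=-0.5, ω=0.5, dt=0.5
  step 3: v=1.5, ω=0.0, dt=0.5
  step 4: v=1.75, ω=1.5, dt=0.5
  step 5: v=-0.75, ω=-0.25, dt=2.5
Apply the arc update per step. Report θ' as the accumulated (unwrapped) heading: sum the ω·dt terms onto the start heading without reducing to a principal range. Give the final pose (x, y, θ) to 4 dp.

step 1: θ'=1.6180 (R=-2.5000) → pose (-6.2472, 5.5471, 1.6180)
step 2: θ'=1.8680 (R=-1.0000) → pose (-6.2045, 5.3015, 1.8680)
step 3: θ'=1.8680 (straight) → pose (-6.4241, 6.0186, 1.8680)
step 4: θ'=2.6180 (R=1.1667) → pose (-6.9563, 6.6873, 2.6180)
step 5: θ'=1.9930 (R=3.0000) → pose (-5.7197, 5.3185, 1.9930)

(-5.7197, 5.3185, 1.9930)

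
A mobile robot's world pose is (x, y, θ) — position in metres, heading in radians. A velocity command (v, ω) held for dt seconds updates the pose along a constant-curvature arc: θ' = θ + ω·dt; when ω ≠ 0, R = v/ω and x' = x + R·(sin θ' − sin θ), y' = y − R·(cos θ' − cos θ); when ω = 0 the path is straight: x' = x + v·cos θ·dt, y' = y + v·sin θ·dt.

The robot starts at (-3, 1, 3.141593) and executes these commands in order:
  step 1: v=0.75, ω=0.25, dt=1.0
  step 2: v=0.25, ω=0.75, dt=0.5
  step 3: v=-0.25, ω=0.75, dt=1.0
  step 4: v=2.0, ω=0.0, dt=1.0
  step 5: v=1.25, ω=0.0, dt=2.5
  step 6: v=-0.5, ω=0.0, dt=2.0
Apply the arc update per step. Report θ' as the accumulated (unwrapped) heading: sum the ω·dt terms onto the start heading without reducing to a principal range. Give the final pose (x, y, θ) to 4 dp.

step 1: θ'=3.3916 (R=3.0000) → pose (-3.7422, 0.9067, 3.3916)
step 2: θ'=3.7666 (R=0.3333) → pose (-3.8548, 0.8541, 3.7666)
step 3: θ'=4.5166 (R=-0.3333) → pose (-3.7228, 1.0596, 4.5166)
step 4: θ'=4.5166 (straight) → pose (-4.1119, -0.9022, 4.5166)
step 5: θ'=4.5166 (straight) → pose (-4.7199, -3.9675, 4.5166)
step 6: θ'=4.5166 (straight) → pose (-4.5254, -2.9866, 4.5166)

(-4.5254, -2.9866, 4.5166)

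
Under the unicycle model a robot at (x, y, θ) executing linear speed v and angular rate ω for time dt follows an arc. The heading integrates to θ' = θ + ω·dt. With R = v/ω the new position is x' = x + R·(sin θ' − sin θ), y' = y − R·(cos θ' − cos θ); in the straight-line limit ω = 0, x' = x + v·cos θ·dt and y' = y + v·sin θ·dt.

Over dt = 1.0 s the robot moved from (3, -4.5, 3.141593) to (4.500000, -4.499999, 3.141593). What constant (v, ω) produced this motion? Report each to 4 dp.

v = -1.5000, ω = 0.0000

Δθ = 3.141593 − 3.141593 = 0.000000
ω = Δθ/dt = 0.000000/1.0 = 0.0000
ω = 0 → v = (Δx·cos θ + Δy·sin θ)/dt = -1.5000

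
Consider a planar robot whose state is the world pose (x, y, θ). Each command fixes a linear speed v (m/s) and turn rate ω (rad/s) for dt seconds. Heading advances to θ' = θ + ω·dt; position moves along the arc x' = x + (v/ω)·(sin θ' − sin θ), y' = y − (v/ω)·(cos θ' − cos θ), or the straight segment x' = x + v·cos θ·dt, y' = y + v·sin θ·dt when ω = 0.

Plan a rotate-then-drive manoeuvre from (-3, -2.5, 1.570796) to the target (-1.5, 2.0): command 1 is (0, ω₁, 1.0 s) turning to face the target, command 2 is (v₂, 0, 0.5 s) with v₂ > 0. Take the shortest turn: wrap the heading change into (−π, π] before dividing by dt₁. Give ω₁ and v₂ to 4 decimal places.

heading to target = atan2(2−-2.5, -1.5−-3) = 1.2490
Δθ = wrap(1.2490 − 1.5708) = -0.3218; ω₁ = Δθ/dt₁ = -0.3218
distance = √((-1.5−-3)² + (2−-2.5)²) = 4.7434; v₂ = distance/dt₂ = 9.4868

ω₁ = -0.3218, v₂ = 9.4868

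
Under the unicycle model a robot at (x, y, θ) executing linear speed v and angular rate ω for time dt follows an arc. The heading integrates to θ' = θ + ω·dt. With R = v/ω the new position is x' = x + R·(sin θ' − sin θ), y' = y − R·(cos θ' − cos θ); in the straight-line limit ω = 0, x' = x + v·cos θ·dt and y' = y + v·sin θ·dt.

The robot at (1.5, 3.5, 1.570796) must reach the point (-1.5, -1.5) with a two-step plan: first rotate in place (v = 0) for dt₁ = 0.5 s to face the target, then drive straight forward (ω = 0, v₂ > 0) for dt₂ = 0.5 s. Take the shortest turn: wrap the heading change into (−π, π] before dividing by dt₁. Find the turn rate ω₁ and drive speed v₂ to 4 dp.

ω₁ = 5.2023, v₂ = 11.6619

heading to target = atan2(-1.5−3.5, -1.5−1.5) = -2.1112
Δθ = wrap(-2.1112 − 1.5708) = 2.6012; ω₁ = Δθ/dt₁ = 5.2023
distance = √((-1.5−1.5)² + (-1.5−3.5)²) = 5.8310; v₂ = distance/dt₂ = 11.6619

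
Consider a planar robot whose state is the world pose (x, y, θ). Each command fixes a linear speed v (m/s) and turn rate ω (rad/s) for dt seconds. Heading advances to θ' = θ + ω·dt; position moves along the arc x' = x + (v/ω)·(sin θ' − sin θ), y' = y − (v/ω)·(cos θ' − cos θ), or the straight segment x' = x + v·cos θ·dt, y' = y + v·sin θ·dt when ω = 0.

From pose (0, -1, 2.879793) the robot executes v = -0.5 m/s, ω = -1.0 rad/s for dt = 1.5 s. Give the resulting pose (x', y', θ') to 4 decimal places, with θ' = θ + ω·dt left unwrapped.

(0.3615, -1.5779, 1.3798)

θ' = 2.8798 + -1.0·1.5 = 1.3798
R = v/ω = -0.5/-1.0 = 0.5000
x' = 0 + 0.5000·(sin 1.3798 − sin 2.8798) = 0.3615
y' = -1 − 0.5000·(cos 1.3798 − cos 2.8798) = -1.5779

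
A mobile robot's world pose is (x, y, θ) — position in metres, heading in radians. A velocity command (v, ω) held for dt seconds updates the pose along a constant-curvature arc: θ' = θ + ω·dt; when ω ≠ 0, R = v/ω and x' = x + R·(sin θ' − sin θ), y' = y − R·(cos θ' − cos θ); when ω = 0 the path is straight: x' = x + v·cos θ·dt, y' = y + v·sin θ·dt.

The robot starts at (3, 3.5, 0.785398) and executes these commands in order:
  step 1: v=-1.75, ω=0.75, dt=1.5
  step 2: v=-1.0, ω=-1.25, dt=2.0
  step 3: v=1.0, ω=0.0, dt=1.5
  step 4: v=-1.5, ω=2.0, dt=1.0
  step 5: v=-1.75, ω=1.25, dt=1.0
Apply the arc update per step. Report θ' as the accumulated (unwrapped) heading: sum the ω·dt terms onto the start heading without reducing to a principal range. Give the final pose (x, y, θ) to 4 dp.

(2.0741, -2.6608, 2.6604)

step 1: θ'=1.9104 (R=-2.3333) → pose (2.4498, 1.0728, 1.9104)
step 2: θ'=-0.5896 (R=0.8000) → pose (1.2507, 0.1414, -0.5896)
step 3: θ'=-0.5896 (straight) → pose (2.4975, -0.6926, -0.5896)
step 4: θ'=1.4104 (R=-0.7500) → pose (1.3401, -1.1962, 1.4104)
step 5: θ'=2.6604 (R=-1.4000) → pose (2.0741, -2.6608, 2.6604)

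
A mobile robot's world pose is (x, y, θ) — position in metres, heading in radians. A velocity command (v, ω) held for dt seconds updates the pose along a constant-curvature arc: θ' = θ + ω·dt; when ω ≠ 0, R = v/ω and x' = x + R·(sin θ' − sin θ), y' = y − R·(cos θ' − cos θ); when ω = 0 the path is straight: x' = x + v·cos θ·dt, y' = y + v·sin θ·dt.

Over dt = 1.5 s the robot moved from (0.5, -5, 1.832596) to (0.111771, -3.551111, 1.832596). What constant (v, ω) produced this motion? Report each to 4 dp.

v = 1.0000, ω = 0.0000

Δθ = 1.832596 − 1.832596 = 0.000000
ω = Δθ/dt = 0.000000/1.5 = 0.0000
ω = 0 → v = (Δx·cos θ + Δy·sin θ)/dt = 1.0000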